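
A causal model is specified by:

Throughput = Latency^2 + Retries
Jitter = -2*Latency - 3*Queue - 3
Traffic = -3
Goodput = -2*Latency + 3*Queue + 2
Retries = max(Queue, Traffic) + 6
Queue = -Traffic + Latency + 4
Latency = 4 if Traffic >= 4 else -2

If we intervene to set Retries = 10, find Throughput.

Under do(Retries=10), the mechanism Retries = max(Queue, Traffic) + 6 is discarded; Retries is fixed at 10.
Latency = 4 if Traffic >= 4 else -2  [with Traffic=-3]  = -2
Throughput = Latency^2 + Retries  [with Latency=-2, Retries=10]  = 14

14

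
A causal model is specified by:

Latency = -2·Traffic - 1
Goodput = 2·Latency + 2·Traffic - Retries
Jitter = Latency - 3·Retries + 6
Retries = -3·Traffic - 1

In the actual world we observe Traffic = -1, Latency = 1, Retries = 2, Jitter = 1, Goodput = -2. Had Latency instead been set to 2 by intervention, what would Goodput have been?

do(Latency=2) replaces the equation Latency = -2·Traffic - 1 with the constant Latency = 2.
Retries = -3·Traffic - 1  [with Traffic=-1]  = 2
Goodput = 2·Latency + 2·Traffic - Retries  [with Latency=2, Traffic=-1, Retries=2]  = 0

0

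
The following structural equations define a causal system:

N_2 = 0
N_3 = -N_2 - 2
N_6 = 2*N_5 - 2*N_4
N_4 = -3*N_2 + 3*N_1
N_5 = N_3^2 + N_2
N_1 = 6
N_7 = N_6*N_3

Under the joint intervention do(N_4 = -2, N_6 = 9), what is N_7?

Setting N_4 = -2, N_6 = 9 by intervention discards those variables' equations.
N_3 = -N_2 - 2  [with N_2=0]  = -2
N_7 = N_6*N_3  [with N_6=9, N_3=-2]  = -18

-18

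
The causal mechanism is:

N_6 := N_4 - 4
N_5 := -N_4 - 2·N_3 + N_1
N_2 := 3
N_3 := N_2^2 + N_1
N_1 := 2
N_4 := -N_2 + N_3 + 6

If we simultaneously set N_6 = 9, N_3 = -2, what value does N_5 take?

Under do(N_6 = 9, N_3 = -2), each intervened variable's structural equation is replaced by its fixed value.
N_4 = -N_2 + N_3 + 6  [with N_2=3, N_3=-2]  = 1
N_5 = -N_4 - 2·N_3 + N_1  [with N_4=1, N_3=-2, N_1=2]  = 5

5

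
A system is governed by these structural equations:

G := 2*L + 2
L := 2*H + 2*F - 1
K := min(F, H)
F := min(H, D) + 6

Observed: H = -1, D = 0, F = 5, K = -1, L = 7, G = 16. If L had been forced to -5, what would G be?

The intervention breaks the incoming arrows to L: L := 2*H + 2*F - 1 no longer applies, and L = -5.
G = 2*L + 2  [with L=-5]  = -8

-8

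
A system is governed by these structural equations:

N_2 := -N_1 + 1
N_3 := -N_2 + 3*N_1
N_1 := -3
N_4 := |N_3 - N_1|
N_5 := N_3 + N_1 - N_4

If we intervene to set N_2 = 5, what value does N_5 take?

-28

do(N_2=5) replaces the equation N_2 := -N_1 + 1 with the constant N_2 = 5.
N_3 = -N_2 + 3*N_1  [with N_2=5, N_1=-3]  = -14
N_4 = |N_3 - N_1|  [with N_3=-14, N_1=-3]  = 11
N_5 = N_3 + N_1 - N_4  [with N_3=-14, N_1=-3, N_4=11]  = -28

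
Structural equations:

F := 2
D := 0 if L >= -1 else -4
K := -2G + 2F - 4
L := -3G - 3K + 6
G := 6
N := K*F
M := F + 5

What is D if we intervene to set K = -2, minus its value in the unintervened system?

-4

The intervention breaks the incoming arrows to K: K := -2G + 2F - 4 no longer applies, and K = -2.
L = -3G - 3K + 6  [with G=6, K=-2]  = -6
D = 0 if L >= -1 else -4  [with L=-6]  = -4
Without intervention: K = -2G + 2F - 4  [with G=6, F=2]  = -12; L = -3G - 3K + 6  [with G=6, K=-12]  = 24; D = 0 if L >= -1 else -4  [with L=24]  = 0.
Change = -4 − 0 = -4.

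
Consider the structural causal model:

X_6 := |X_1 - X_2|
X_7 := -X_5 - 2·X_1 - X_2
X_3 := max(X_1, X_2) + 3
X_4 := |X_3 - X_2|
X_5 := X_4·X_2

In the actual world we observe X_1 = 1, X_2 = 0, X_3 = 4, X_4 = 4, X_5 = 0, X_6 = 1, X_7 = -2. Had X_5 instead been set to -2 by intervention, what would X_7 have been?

0

Under do(X_5=-2), the mechanism X_5 := X_4·X_2 is discarded; X_5 is fixed at -2.
X_7 = -X_5 - 2·X_1 - X_2  [with X_5=-2, X_1=1, X_2=0]  = 0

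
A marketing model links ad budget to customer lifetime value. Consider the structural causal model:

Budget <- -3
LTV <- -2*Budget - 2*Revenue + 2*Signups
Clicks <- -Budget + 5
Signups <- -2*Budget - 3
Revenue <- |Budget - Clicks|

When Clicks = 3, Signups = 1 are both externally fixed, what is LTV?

-4

Under do(Clicks = 3, Signups = 1), each intervened variable's structural equation is replaced by its fixed value.
Revenue = |Budget - Clicks|  [with Budget=-3, Clicks=3]  = 6
LTV = -2*Budget - 2*Revenue + 2*Signups  [with Budget=-3, Revenue=6, Signups=1]  = -4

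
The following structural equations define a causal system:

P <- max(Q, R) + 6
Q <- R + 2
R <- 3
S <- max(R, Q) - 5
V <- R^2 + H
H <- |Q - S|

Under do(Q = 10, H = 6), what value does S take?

The joint intervention fixes Q = 10, H = 6, removing each variable's own equation.
S = max(R, Q) - 5  [with R=3, Q=10]  = 5

5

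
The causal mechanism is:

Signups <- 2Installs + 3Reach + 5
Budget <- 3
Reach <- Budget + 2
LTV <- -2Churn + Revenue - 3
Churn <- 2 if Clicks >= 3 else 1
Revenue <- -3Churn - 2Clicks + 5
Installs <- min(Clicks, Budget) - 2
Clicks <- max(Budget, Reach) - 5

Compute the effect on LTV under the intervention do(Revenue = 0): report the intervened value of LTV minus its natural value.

-2

do(Revenue=0) replaces the equation Revenue <- -3Churn - 2Clicks + 5 with the constant Revenue = 0.
Reach = Budget + 2  [with Budget=3]  = 5
Clicks = max(Budget, Reach) - 5  [with Budget=3, Reach=5]  = 0
Churn = 2 if Clicks >= 3 else 1  [with Clicks=0]  = 1
LTV = -2Churn + Revenue - 3  [with Churn=1, Revenue=0]  = -5
Without intervention: Reach = Budget + 2  [with Budget=3]  = 5; Clicks = max(Budget, Reach) - 5  [with Budget=3, Reach=5]  = 0; Churn = 2 if Clicks >= 3 else 1  [with Clicks=0]  = 1; Revenue = -3Churn - 2Clicks + 5  [with Churn=1, Clicks=0]  = 2; LTV = -2Churn + Revenue - 3  [with Churn=1, Revenue=2]  = -3.
Change = -5 − (-3) = -2.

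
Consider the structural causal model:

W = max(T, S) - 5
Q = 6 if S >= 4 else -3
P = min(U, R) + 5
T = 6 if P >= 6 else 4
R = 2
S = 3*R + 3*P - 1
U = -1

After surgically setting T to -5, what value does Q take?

Under do(T=-5), the mechanism T = 6 if P >= 6 else 4 is discarded; T is fixed at -5.
Since Q is not a descendant of the intervened variable, it is unaffected.
P = min(U, R) + 5  [with U=-1, R=2]  = 4
S = 3*R + 3*P - 1  [with R=2, P=4]  = 17
Q = 6 if S >= 4 else -3  [with S=17]  = 6

6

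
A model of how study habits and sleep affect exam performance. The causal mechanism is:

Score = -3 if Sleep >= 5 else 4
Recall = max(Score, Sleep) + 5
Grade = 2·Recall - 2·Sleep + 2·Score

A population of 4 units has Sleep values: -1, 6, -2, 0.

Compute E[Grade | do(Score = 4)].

The intervention sets Score=4 in all 4 units regardless of Sleep. Recomputing Grade per unit gives 28, 18, 30, 26; average 25.5.

25.5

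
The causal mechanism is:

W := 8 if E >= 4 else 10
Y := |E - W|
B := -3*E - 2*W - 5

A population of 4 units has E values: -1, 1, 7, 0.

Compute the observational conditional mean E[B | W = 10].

Conditioning on W=10 selects the 3 unit(s) with E ∈ {-1, 1, 0}. Their B values: -22, -28, -25. Mean = -25.

-25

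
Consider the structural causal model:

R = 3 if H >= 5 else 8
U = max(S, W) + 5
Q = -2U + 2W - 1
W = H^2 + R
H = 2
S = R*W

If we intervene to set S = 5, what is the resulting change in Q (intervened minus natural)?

Under do(S=5), the mechanism S = R*W is discarded; S is fixed at 5.
R = 3 if H >= 5 else 8  [with H=2]  = 8
W = H^2 + R  [with H=2, R=8]  = 12
U = max(S, W) + 5  [with S=5, W=12]  = 17
Q = -2U + 2W - 1  [with U=17, W=12]  = -11
Without intervention: R = 3 if H >= 5 else 8  [with H=2]  = 8; W = H^2 + R  [with H=2, R=8]  = 12; S = R*W  [with R=8, W=12]  = 96; U = max(S, W) + 5  [with S=96, W=12]  = 101; Q = -2U + 2W - 1  [with U=101, W=12]  = -179.
Change = -11 − (-179) = 168.

168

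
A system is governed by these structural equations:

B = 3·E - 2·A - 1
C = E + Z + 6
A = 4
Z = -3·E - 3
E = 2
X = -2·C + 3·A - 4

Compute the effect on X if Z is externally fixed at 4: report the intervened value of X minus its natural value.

The intervention breaks the incoming arrows to Z: Z = -3·E - 3 no longer applies, and Z = 4.
C = E + Z + 6  [with E=2, Z=4]  = 12
X = -2·C + 3·A - 4  [with C=12, A=4]  = -16
Without intervention: Z = -3·E - 3  [with E=2]  = -9; C = E + Z + 6  [with E=2, Z=-9]  = -1; X = -2·C + 3·A - 4  [with C=-1, A=4]  = 10.
Change = -16 − 10 = -26.

-26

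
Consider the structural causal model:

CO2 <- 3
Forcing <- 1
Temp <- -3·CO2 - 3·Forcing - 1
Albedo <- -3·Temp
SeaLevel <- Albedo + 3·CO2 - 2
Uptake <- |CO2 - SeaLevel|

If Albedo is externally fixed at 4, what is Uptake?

8

Under do(Albedo=4), the mechanism Albedo <- -3·Temp is discarded; Albedo is fixed at 4.
SeaLevel = Albedo + 3·CO2 - 2  [with Albedo=4, CO2=3]  = 11
Uptake = |CO2 - SeaLevel|  [with CO2=3, SeaLevel=11]  = 8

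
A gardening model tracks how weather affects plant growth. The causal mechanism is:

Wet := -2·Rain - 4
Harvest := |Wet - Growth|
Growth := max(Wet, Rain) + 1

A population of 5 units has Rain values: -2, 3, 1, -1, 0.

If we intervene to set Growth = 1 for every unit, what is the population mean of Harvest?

Under do(Growth=1), Growth's equation is replaced by Growth=1 for every unit. Per-unit Harvest: 1, 11, 7, 3, 5. Mean = 5.4.

5.4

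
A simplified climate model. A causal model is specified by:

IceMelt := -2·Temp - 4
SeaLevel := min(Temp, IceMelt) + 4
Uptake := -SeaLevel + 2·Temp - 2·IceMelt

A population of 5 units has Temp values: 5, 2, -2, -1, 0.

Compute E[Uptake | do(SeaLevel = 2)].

10.8

Under do(SeaLevel=2), SeaLevel's equation is replaced by SeaLevel=2 for every unit. Per-unit Uptake: 36, 18, -6, 0, 6. Mean = 10.8.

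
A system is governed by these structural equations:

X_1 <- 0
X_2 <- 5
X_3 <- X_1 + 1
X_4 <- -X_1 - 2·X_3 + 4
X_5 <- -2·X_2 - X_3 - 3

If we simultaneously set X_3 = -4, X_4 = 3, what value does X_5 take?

-9

Setting X_3 = -4, X_4 = 3 by intervention discards those variables' equations.
X_5 = -2·X_2 - X_3 - 3  [with X_2=5, X_3=-4]  = -9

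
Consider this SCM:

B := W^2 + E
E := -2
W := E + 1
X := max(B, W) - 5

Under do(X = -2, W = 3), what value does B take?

7

Setting X = -2, W = 3 by intervention discards those variables' equations.
B = W^2 + E  [with W=3, E=-2]  = 7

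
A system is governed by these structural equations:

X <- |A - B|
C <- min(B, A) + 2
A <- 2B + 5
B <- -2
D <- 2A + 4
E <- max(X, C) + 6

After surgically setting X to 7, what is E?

13

The intervention breaks the incoming arrows to X: X <- |A - B| no longer applies, and X = 7.
A = 2B + 5  [with B=-2]  = 1
C = min(B, A) + 2  [with B=-2, A=1]  = 0
E = max(X, C) + 6  [with X=7, C=0]  = 13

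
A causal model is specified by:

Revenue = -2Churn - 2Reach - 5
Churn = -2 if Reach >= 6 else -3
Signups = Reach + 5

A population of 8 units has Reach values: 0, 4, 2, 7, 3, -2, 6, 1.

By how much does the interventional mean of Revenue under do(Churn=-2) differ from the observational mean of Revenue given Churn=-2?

do(Churn=-2) breaks Churn's dependence on Reach. With Churn=-2 fixed, Revenue across the units is -1, -9, -5, -15, -7, 3, -13, -3, mean -6.25.
Conditioning on Churn=-2 selects the 2 unit(s) with Reach ∈ {7, 6}. Their Revenue values: -15, -13. Mean = -14.
Difference = -6.25 − (-14) = 7.75.

7.75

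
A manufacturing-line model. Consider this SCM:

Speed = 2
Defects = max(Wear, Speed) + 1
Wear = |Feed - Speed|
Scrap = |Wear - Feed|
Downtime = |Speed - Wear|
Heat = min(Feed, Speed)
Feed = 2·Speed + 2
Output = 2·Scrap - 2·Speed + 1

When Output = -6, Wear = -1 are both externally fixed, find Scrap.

7

Setting Output = -6, Wear = -1 by intervention discards those variables' equations.
Feed = 2·Speed + 2  [with Speed=2]  = 6
Scrap = |Wear - Feed|  [with Wear=-1, Feed=6]  = 7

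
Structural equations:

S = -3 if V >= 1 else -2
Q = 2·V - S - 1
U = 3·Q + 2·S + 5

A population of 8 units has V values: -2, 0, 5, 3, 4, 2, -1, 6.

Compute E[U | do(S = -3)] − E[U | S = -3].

-11.25

do(S=-3) breaks S's dependence on V. With S=-3 fixed, U across the units is -7, 5, 35, 23, 29, 17, -1, 41, mean 17.75.
E[U|S=-3] averages over only the 5 units with S=-3 (V = 5, 3, 4, 2, 6): U = 35, 23, 29, 17, 41, mean 29.
Difference = 17.75 − 29 = -11.25.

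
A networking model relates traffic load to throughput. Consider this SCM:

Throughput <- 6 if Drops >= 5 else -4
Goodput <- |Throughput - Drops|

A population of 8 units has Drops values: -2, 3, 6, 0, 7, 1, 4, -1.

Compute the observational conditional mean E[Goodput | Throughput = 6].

E[Goodput|Throughput=6] averages over only the 2 units with Throughput=6 (Drops = 6, 7): Goodput = 0, 1, mean 0.5.

0.5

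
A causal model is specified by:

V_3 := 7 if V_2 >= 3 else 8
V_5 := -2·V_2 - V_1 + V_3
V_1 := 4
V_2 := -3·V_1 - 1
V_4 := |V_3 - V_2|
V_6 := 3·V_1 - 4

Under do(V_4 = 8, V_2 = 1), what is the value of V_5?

The joint intervention fixes V_4 = 8, V_2 = 1, removing each variable's own equation.
V_3 = 7 if V_2 >= 3 else 8  [with V_2=1]  = 8
V_5 = -2·V_2 - V_1 + V_3  [with V_2=1, V_1=4, V_3=8]  = 2

2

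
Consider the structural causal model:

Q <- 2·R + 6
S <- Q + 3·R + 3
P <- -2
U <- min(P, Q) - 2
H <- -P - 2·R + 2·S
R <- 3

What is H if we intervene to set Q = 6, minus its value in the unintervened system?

do(Q=6) replaces the equation Q <- 2·R + 6 with the constant Q = 6.
S = Q + 3·R + 3  [with Q=6, R=3]  = 18
H = -P - 2·R + 2·S  [with P=-2, R=3, S=18]  = 32
Without intervention: Q = 2·R + 6  [with R=3]  = 12; S = Q + 3·R + 3  [with Q=12, R=3]  = 24; H = -P - 2·R + 2·S  [with P=-2, R=3, S=24]  = 44.
Change = 32 − 44 = -12.

-12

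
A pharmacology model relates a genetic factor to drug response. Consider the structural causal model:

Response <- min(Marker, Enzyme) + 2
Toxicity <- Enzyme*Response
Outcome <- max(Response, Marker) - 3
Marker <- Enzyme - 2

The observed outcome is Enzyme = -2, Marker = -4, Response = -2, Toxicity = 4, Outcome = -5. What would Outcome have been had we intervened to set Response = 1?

-2

do(Response=1) replaces the equation Response <- min(Marker, Enzyme) + 2 with the constant Response = 1.
Marker = Enzyme - 2  [with Enzyme=-2]  = -4
Outcome = max(Response, Marker) - 3  [with Response=1, Marker=-4]  = -2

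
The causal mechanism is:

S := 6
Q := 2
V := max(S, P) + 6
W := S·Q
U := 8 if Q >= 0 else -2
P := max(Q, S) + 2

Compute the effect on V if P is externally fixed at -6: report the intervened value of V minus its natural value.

do(P=-6) replaces the equation P := max(Q, S) + 2 with the constant P = -6.
V = max(S, P) + 6  [with S=6, P=-6]  = 12
Without intervention: P = max(Q, S) + 2  [with Q=2, S=6]  = 8; V = max(S, P) + 6  [with S=6, P=8]  = 14.
Change = 12 − 14 = -2.

-2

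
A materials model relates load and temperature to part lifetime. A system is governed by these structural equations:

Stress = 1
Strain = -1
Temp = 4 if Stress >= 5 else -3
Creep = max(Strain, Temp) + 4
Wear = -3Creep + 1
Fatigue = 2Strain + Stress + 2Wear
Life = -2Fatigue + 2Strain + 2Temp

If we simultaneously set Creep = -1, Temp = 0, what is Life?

-16

The joint intervention fixes Creep = -1, Temp = 0, removing each variable's own equation.
Wear = -3Creep + 1  [with Creep=-1]  = 4
Fatigue = 2Strain + Stress + 2Wear  [with Strain=-1, Stress=1, Wear=4]  = 7
Life = -2Fatigue + 2Strain + 2Temp  [with Fatigue=7, Strain=-1, Temp=0]  = -16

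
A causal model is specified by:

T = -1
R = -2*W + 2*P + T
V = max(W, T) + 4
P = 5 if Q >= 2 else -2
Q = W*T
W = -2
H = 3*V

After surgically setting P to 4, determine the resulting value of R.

11

Intervening sets P = 4 and removes its equation (P = 5 if Q >= 2 else -2).
R = -2*W + 2*P + T  [with W=-2, P=4, T=-1]  = 11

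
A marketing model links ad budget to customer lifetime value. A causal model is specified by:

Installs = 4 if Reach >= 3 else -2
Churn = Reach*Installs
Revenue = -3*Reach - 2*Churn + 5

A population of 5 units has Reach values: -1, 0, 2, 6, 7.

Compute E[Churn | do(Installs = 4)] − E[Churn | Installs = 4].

-14.8

Under do(Installs=4), Installs's equation is replaced by Installs=4 for every unit. Per-unit Churn: -4, 0, 8, 24, 28. Mean = 11.2.
Observing Installs=4 restricts to units where Installs's equation naturally yields 4: Reach ∈ {6, 7}. In that subpopulation Churn = 24, 28, mean 26.
Difference = 11.2 − 26 = -14.8.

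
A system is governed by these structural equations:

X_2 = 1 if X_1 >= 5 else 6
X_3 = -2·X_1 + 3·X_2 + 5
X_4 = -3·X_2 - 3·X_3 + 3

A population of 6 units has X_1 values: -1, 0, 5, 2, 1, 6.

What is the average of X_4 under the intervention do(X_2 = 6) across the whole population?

The intervention sets X_2=6 in all 6 units regardless of X_1. Recomputing X_4 per unit gives -90, -84, -54, -72, -78, -48; average -71.

-71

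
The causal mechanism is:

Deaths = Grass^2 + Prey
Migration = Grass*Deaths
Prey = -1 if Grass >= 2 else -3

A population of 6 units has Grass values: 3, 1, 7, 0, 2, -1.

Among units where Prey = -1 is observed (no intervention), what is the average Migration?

Conditioning on Prey=-1 selects the 3 unit(s) with Grass ∈ {3, 7, 2}. Their Migration values: 24, 336, 6. Mean = 122.

122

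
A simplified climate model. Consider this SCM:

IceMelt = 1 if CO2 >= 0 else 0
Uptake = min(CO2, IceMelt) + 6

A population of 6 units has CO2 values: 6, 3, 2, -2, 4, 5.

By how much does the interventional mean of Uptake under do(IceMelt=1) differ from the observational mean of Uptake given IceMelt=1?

Every unit gets IceMelt=1 under the intervention. Uptake values become 7, 7, 7, 4, 7, 7; E[Uptake|do(IceMelt=1)] = 6.5.
Observing IceMelt=1 restricts to units where IceMelt's equation naturally yields 1: CO2 ∈ {6, 3, 2, 4, 5}. In that subpopulation Uptake = 7, 7, 7, 7, 7, mean 7.
Difference = 6.5 − 7 = -0.5.

-0.5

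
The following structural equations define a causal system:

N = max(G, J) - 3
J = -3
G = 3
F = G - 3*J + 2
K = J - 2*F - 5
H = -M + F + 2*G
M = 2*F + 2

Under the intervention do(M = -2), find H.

22

Intervening sets M = -2 and removes its equation (M = 2*F + 2).
F = G - 3*J + 2  [with G=3, J=-3]  = 14
H = -M + F + 2*G  [with M=-2, F=14, G=3]  = 22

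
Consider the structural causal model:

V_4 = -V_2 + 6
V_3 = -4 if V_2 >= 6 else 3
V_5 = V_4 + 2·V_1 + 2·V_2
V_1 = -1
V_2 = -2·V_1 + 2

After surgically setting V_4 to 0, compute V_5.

Intervening sets V_4 = 0 and removes its equation (V_4 = -V_2 + 6).
V_2 = -2·V_1 + 2  [with V_1=-1]  = 4
V_5 = V_4 + 2·V_1 + 2·V_2  [with V_4=0, V_1=-1, V_2=4]  = 6

6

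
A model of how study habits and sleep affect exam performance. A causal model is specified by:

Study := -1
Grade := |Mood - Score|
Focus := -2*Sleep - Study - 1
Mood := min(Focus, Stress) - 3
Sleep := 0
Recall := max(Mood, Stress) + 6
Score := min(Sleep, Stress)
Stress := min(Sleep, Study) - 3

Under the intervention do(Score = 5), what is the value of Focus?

0

The intervention breaks the incoming arrows to Score: Score := min(Sleep, Stress) no longer applies, and Score = 5.
Since Focus is not a descendant of the intervened variable, it is unaffected.
Focus = -2*Sleep - Study - 1  [with Sleep=0, Study=-1]  = 0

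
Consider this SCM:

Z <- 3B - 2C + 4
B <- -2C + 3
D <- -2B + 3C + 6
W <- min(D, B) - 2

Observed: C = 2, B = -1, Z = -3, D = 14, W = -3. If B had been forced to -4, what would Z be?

-12

The intervention breaks the incoming arrows to B: B <- -2C + 3 no longer applies, and B = -4.
Z = 3B - 2C + 4  [with B=-4, C=2]  = -12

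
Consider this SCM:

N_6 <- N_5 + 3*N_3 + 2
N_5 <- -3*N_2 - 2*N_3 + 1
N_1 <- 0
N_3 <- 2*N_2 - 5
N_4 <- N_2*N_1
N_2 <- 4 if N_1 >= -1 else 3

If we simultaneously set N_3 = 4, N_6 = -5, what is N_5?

-19

The joint intervention fixes N_3 = 4, N_6 = -5, removing each variable's own equation.
N_2 = 4 if N_1 >= -1 else 3  [with N_1=0]  = 4
N_5 = -3*N_2 - 2*N_3 + 1  [with N_2=4, N_3=4]  = -19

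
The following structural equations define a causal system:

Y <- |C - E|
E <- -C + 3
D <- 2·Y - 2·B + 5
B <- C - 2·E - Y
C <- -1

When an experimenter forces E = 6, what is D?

do(E=6) replaces the equation E <- -C + 3 with the constant E = 6.
Y = |C - E|  [with C=-1, E=6]  = 7
B = C - 2·E - Y  [with C=-1, E=6, Y=7]  = -20
D = 2·Y - 2·B + 5  [with Y=7, B=-20]  = 59

59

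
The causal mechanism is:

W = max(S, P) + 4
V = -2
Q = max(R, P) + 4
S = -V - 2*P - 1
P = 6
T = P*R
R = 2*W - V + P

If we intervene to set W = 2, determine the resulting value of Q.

Under do(W=2), the mechanism W = max(S, P) + 4 is discarded; W is fixed at 2.
R = 2*W - V + P  [with W=2, V=-2, P=6]  = 12
Q = max(R, P) + 4  [with R=12, P=6]  = 16

16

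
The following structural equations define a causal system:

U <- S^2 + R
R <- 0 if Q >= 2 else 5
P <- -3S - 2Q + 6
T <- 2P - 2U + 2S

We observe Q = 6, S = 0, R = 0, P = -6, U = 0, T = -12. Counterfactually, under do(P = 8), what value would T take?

16

Under do(P=8), the mechanism P <- -3S - 2Q + 6 is discarded; P is fixed at 8.
R = 0 if Q >= 2 else 5  [with Q=6]  = 0
U = S^2 + R  [with S=0, R=0]  = 0
T = 2P - 2U + 2S  [with P=8, U=0, S=0]  = 16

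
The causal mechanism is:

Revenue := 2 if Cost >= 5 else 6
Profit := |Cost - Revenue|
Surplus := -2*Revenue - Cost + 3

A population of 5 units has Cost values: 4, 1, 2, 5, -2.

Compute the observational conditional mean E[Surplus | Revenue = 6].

Conditioning on Revenue=6 selects the 4 unit(s) with Cost ∈ {4, 1, 2, -2}. Their Surplus values: -13, -10, -11, -7. Mean = -10.25.

-10.25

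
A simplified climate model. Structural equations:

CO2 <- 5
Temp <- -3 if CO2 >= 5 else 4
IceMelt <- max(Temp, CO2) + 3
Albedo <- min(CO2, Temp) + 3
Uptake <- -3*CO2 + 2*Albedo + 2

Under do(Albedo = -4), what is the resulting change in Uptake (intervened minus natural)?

-8

Intervening sets Albedo = -4 and removes its equation (Albedo <- min(CO2, Temp) + 3).
Uptake = -3*CO2 + 2*Albedo + 2  [with CO2=5, Albedo=-4]  = -21
Without intervention: Temp = -3 if CO2 >= 5 else 4  [with CO2=5]  = -3; Albedo = min(CO2, Temp) + 3  [with CO2=5, Temp=-3]  = 0; Uptake = -3*CO2 + 2*Albedo + 2  [with CO2=5, Albedo=0]  = -13.
Change = -21 − (-13) = -8.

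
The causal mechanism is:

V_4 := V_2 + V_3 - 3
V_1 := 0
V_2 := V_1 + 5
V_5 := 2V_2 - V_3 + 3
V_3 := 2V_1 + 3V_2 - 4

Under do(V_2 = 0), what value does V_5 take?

7

do(V_2=0) replaces the equation V_2 := V_1 + 5 with the constant V_2 = 0.
V_3 = 2V_1 + 3V_2 - 4  [with V_1=0, V_2=0]  = -4
V_5 = 2V_2 - V_3 + 3  [with V_2=0, V_3=-4]  = 7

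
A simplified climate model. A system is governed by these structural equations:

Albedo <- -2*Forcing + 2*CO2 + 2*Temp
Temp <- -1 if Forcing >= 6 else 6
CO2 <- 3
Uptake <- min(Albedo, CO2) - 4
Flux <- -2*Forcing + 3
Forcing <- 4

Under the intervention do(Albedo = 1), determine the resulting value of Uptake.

-3

Under do(Albedo=1), the mechanism Albedo <- -2*Forcing + 2*CO2 + 2*Temp is discarded; Albedo is fixed at 1.
Uptake = min(Albedo, CO2) - 4  [with Albedo=1, CO2=3]  = -3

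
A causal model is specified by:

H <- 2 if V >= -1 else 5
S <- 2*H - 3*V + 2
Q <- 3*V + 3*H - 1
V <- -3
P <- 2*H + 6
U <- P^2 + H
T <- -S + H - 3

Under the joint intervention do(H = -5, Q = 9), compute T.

-9

Setting H = -5, Q = 9 by intervention discards those variables' equations.
S = 2*H - 3*V + 2  [with H=-5, V=-3]  = 1
T = -S + H - 3  [with S=1, H=-5]  = -9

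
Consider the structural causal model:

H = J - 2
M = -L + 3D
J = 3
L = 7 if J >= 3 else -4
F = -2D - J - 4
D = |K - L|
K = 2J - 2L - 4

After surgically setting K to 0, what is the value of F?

Under do(K=0), the mechanism K = 2J - 2L - 4 is discarded; K is fixed at 0.
L = 7 if J >= 3 else -4  [with J=3]  = 7
D = |K - L|  [with K=0, L=7]  = 7
F = -2D - J - 4  [with D=7, J=3]  = -21

-21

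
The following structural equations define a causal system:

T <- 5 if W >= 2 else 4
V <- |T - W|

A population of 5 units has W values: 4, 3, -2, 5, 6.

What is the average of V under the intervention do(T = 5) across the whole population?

2.2

The intervention sets T=5 in all 5 units regardless of W. Recomputing V per unit gives 1, 2, 7, 0, 1; average 2.2.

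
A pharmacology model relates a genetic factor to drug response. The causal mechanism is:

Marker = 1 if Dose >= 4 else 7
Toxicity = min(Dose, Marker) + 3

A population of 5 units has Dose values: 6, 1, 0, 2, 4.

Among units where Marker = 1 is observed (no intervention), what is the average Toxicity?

4

Observing Marker=1 restricts to units where Marker's equation naturally yields 1: Dose ∈ {6, 4}. In that subpopulation Toxicity = 4, 4, mean 4.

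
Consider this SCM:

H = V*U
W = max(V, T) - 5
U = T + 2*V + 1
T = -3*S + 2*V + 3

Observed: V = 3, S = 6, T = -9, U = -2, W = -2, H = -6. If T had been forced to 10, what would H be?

51

The intervention breaks the incoming arrows to T: T = -3*S + 2*V + 3 no longer applies, and T = 10.
U = T + 2*V + 1  [with T=10, V=3]  = 17
H = V*U  [with V=3, U=17]  = 51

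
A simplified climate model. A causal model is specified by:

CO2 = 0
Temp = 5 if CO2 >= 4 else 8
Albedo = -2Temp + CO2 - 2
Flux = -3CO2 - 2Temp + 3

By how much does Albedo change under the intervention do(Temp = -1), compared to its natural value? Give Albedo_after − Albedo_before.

18

The intervention breaks the incoming arrows to Temp: Temp = 5 if CO2 >= 4 else 8 no longer applies, and Temp = -1.
Albedo = -2Temp + CO2 - 2  [with Temp=-1, CO2=0]  = 0
Without intervention: Temp = 5 if CO2 >= 4 else 8  [with CO2=0]  = 8; Albedo = -2Temp + CO2 - 2  [with Temp=8, CO2=0]  = -18.
Change = 0 − (-18) = 18.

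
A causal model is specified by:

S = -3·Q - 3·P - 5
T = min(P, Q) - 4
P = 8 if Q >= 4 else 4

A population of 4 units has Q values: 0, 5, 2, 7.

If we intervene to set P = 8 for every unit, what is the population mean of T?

Under do(P=8), P's equation is replaced by P=8 for every unit. Per-unit T: -4, 1, -2, 3. Mean = -0.5.

-0.5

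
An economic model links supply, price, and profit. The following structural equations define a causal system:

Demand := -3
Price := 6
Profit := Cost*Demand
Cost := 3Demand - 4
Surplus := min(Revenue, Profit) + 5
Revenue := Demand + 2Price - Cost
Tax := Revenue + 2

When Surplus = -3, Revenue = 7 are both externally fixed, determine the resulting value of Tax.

9

Under do(Surplus = -3, Revenue = 7), each intervened variable's structural equation is replaced by its fixed value.
Tax = Revenue + 2  [with Revenue=7]  = 9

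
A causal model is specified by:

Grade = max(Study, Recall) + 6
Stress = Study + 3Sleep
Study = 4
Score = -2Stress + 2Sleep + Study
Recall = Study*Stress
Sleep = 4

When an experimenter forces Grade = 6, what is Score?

do(Grade=6) replaces the equation Grade = max(Study, Recall) + 6 with the constant Grade = 6.
No directed path runs from Grade to Score, so Score keeps its natural value.
Stress = Study + 3Sleep  [with Study=4, Sleep=4]  = 16
Score = -2Stress + 2Sleep + Study  [with Stress=16, Sleep=4, Study=4]  = -20

-20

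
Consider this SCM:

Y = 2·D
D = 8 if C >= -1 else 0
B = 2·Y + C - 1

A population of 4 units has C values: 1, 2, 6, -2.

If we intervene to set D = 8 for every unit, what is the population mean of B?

32.75

Under do(D=8), D's equation is replaced by D=8 for every unit. Per-unit B: 32, 33, 37, 29. Mean = 32.75.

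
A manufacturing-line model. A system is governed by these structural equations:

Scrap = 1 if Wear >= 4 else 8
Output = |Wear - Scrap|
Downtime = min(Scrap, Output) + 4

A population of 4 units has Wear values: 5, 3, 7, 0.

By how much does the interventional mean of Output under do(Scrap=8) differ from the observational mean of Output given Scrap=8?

-2.25

Under do(Scrap=8), Scrap's equation is replaced by Scrap=8 for every unit. Per-unit Output: 3, 5, 1, 8. Mean = 4.25.
Observing Scrap=8 restricts to units where Scrap's equation naturally yields 8: Wear ∈ {3, 0}. In that subpopulation Output = 5, 8, mean 6.5.
Difference = 4.25 − 6.5 = -2.25.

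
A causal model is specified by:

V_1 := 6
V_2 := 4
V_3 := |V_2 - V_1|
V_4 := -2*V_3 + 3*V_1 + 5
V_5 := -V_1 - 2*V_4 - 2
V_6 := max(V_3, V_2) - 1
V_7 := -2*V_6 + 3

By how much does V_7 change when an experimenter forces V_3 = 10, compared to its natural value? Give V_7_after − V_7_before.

-12

The intervention breaks the incoming arrows to V_3: V_3 := |V_2 - V_1| no longer applies, and V_3 = 10.
V_6 = max(V_3, V_2) - 1  [with V_3=10, V_2=4]  = 9
V_7 = -2*V_6 + 3  [with V_6=9]  = -15
Without intervention: V_3 = |V_2 - V_1|  [with V_2=4, V_1=6]  = 2; V_6 = max(V_3, V_2) - 1  [with V_3=2, V_2=4]  = 3; V_7 = -2*V_6 + 3  [with V_6=3]  = -3.
Change = -15 − (-3) = -12.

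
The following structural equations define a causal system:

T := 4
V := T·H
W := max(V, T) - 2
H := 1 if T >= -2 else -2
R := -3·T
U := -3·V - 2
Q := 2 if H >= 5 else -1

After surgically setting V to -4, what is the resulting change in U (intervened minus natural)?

24

The intervention breaks the incoming arrows to V: V := T·H no longer applies, and V = -4.
U = -3·V - 2  [with V=-4]  = 10
Without intervention: H = 1 if T >= -2 else -2  [with T=4]  = 1; V = T·H  [with T=4, H=1]  = 4; U = -3·V - 2  [with V=4]  = -14.
Change = 10 − (-14) = 24.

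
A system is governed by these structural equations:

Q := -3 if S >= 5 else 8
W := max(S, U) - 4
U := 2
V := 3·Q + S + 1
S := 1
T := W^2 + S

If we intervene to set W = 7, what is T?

50

The intervention breaks the incoming arrows to W: W := max(S, U) - 4 no longer applies, and W = 7.
T = W^2 + S  [with W=7, S=1]  = 50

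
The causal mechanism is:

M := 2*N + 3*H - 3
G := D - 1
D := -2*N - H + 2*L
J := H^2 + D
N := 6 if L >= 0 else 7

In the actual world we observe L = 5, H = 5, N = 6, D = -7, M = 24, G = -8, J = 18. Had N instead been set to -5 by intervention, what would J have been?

40

The intervention breaks the incoming arrows to N: N := 6 if L >= 0 else 7 no longer applies, and N = -5.
D = -2*N - H + 2*L  [with N=-5, H=5, L=5]  = 15
J = H^2 + D  [with H=5, D=15]  = 40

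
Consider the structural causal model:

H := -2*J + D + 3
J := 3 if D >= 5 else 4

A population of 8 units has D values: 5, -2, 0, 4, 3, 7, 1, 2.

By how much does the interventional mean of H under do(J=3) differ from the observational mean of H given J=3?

-3.5

The intervention sets J=3 in all 8 units regardless of D. Recomputing H per unit gives 2, -5, -3, 1, 0, 4, -2, -1; average -0.5.
Observing J=3 restricts to units where J's equation naturally yields 3: D ∈ {5, 7}. In that subpopulation H = 2, 4, mean 3.
Difference = -0.5 − 3 = -3.5.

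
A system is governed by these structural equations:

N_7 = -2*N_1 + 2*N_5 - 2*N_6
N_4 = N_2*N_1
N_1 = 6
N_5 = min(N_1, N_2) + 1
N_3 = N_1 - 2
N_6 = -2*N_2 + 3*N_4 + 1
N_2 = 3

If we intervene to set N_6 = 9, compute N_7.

Intervening sets N_6 = 9 and removes its equation (N_6 = -2*N_2 + 3*N_4 + 1).
N_5 = min(N_1, N_2) + 1  [with N_1=6, N_2=3]  = 4
N_7 = -2*N_1 + 2*N_5 - 2*N_6  [with N_1=6, N_5=4, N_6=9]  = -22

-22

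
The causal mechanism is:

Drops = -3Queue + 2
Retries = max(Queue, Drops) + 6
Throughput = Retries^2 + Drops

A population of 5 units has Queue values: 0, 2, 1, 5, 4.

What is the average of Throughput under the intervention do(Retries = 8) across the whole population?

58.8

Under do(Retries=8), Retries's equation is replaced by Retries=8 for every unit. Per-unit Throughput: 66, 60, 63, 51, 54. Mean = 58.8.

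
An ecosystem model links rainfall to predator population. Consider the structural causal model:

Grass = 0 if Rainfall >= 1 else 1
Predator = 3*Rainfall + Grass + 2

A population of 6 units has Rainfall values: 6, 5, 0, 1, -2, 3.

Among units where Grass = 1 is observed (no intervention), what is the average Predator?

0

Observing Grass=1 restricts to units where Grass's equation naturally yields 1: Rainfall ∈ {0, -2}. In that subpopulation Predator = 3, -3, mean 0.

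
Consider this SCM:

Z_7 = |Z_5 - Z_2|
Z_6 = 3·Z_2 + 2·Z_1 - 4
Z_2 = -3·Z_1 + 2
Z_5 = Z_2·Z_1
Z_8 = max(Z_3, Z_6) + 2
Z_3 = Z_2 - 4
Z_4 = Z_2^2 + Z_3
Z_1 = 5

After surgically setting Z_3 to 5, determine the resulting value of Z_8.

The intervention breaks the incoming arrows to Z_3: Z_3 = Z_2 - 4 no longer applies, and Z_3 = 5.
Z_2 = -3·Z_1 + 2  [with Z_1=5]  = -13
Z_6 = 3·Z_2 + 2·Z_1 - 4  [with Z_2=-13, Z_1=5]  = -33
Z_8 = max(Z_3, Z_6) + 2  [with Z_3=5, Z_6=-33]  = 7

7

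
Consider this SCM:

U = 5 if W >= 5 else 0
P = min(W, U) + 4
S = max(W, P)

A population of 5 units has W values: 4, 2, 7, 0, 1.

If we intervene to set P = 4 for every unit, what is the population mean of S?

Every unit gets P=4 under the intervention. S values become 4, 4, 7, 4, 4; E[S|do(P=4)] = 4.6.

4.6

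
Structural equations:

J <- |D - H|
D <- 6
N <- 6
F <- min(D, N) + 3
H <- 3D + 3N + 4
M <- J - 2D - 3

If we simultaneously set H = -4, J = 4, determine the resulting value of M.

-11

Setting H = -4, J = 4 by intervention discards those variables' equations.
M = J - 2D - 3  [with J=4, D=6]  = -11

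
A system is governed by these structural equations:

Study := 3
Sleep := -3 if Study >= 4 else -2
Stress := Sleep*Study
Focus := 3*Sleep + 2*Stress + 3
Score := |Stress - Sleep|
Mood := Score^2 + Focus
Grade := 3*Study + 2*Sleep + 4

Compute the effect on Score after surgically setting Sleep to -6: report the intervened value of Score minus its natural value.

8

do(Sleep=-6) replaces the equation Sleep := -3 if Study >= 4 else -2 with the constant Sleep = -6.
Stress = Sleep*Study  [with Sleep=-6, Study=3]  = -18
Score = |Stress - Sleep|  [with Stress=-18, Sleep=-6]  = 12
Without intervention: Sleep = -3 if Study >= 4 else -2  [with Study=3]  = -2; Stress = Sleep*Study  [with Sleep=-2, Study=3]  = -6; Score = |Stress - Sleep|  [with Stress=-6, Sleep=-2]  = 4.
Change = 12 − 4 = 8.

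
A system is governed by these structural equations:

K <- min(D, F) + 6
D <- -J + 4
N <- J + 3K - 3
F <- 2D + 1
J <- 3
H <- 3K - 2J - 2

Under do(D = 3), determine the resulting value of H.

do(D=3) replaces the equation D <- -J + 4 with the constant D = 3.
F = 2D + 1  [with D=3]  = 7
K = min(D, F) + 6  [with D=3, F=7]  = 9
H = 3K - 2J - 2  [with K=9, J=3]  = 19

19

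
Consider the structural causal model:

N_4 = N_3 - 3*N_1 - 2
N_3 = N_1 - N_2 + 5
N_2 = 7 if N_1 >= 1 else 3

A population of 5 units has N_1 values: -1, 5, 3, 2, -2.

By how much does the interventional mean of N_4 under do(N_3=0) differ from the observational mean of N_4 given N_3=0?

do(N_3=0) breaks N_3's dependence on N_1. With N_3=0 fixed, N_4 across the units is 1, -17, -11, -8, 4, mean -6.2.
E[N_4|N_3=0] averages over only the 2 units with N_3=0 (N_1 = 2, -2): N_4 = -8, 4, mean -2.
Difference = -6.2 − (-2) = -4.2.

-4.2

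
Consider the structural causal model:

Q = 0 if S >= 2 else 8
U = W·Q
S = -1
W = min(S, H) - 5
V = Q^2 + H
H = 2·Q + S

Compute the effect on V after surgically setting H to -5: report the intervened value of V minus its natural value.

The intervention breaks the incoming arrows to H: H = 2·Q + S no longer applies, and H = -5.
Q = 0 if S >= 2 else 8  [with S=-1]  = 8
V = Q^2 + H  [with Q=8, H=-5]  = 59
Without intervention: Q = 0 if S >= 2 else 8  [with S=-1]  = 8; H = 2·Q + S  [with Q=8, S=-1]  = 15; V = Q^2 + H  [with Q=8, H=15]  = 79.
Change = 59 − 79 = -20.

-20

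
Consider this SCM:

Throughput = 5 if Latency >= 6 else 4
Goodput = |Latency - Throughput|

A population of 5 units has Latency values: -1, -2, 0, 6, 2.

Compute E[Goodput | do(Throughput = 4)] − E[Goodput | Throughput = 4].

Under do(Throughput=4), Throughput's equation is replaced by Throughput=4 for every unit. Per-unit Goodput: 5, 6, 4, 2, 2. Mean = 3.8.
Observing Throughput=4 restricts to units where Throughput's equation naturally yields 4: Latency ∈ {-1, -2, 0, 2}. In that subpopulation Goodput = 5, 6, 4, 2, mean 4.25.
Difference = 3.8 − 4.25 = -0.45.

-0.45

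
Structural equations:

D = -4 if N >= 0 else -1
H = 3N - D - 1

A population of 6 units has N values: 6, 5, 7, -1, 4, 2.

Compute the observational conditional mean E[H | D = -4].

Observing D=-4 restricts to units where D's equation naturally yields -4: N ∈ {6, 5, 7, 4, 2}. In that subpopulation H = 21, 18, 24, 15, 9, mean 17.4.

17.4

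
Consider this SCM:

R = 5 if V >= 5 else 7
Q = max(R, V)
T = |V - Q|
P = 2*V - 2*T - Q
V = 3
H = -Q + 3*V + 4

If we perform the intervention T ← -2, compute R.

7

The intervention breaks the incoming arrows to T: T = |V - Q| no longer applies, and T = -2.
Since R is not a descendant of the intervened variable, it is unaffected.
R = 5 if V >= 5 else 7  [with V=3]  = 7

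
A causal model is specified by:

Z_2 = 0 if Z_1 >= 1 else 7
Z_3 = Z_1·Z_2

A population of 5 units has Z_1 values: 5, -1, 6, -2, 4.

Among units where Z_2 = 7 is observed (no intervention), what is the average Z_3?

E[Z_3|Z_2=7] averages over only the 2 units with Z_2=7 (Z_1 = -1, -2): Z_3 = -7, -14, mean -10.5.

-10.5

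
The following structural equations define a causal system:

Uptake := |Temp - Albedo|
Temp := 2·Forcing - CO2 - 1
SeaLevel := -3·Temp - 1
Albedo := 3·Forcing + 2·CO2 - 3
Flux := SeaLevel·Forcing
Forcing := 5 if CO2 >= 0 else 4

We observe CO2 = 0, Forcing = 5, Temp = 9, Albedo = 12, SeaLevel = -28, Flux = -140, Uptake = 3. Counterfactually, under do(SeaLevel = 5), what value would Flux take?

The intervention breaks the incoming arrows to SeaLevel: SeaLevel := -3·Temp - 1 no longer applies, and SeaLevel = 5.
Forcing = 5 if CO2 >= 0 else 4  [with CO2=0]  = 5
Flux = SeaLevel·Forcing  [with SeaLevel=5, Forcing=5]  = 25

25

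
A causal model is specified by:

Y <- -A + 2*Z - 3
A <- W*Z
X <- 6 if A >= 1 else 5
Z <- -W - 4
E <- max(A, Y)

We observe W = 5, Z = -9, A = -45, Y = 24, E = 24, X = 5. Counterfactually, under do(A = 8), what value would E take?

do(A=8) replaces the equation A <- W*Z with the constant A = 8.
Z = -W - 4  [with W=5]  = -9
Y = -A + 2*Z - 3  [with A=8, Z=-9]  = -29
E = max(A, Y)  [with A=8, Y=-29]  = 8

8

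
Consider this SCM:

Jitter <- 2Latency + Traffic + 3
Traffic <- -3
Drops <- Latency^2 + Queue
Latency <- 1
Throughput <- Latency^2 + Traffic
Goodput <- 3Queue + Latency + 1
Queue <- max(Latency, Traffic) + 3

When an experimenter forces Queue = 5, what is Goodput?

The intervention breaks the incoming arrows to Queue: Queue <- max(Latency, Traffic) + 3 no longer applies, and Queue = 5.
Goodput = 3Queue + Latency + 1  [with Queue=5, Latency=1]  = 17

17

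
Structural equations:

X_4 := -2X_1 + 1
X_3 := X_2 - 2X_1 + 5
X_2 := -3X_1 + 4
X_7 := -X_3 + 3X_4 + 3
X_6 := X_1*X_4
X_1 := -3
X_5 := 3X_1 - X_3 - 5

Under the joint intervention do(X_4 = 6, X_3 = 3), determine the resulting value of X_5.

The joint intervention fixes X_4 = 6, X_3 = 3, removing each variable's own equation.
X_5 = 3X_1 - X_3 - 5  [with X_1=-3, X_3=3]  = -17

-17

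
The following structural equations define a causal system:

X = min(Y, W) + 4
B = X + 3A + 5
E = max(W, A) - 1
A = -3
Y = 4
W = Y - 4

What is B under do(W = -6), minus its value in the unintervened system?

-6

do(W=-6) replaces the equation W = Y - 4 with the constant W = -6.
X = min(Y, W) + 4  [with Y=4, W=-6]  = -2
B = X + 3A + 5  [with X=-2, A=-3]  = -6
Without intervention: W = Y - 4  [with Y=4]  = 0; X = min(Y, W) + 4  [with Y=4, W=0]  = 4; B = X + 3A + 5  [with X=4, A=-3]  = 0.
Change = -6 − 0 = -6.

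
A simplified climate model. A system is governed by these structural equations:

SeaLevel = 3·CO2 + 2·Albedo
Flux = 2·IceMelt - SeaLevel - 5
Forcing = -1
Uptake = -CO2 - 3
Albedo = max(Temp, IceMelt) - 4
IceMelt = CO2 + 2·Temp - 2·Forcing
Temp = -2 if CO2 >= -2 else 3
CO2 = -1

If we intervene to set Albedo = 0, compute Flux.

Under do(Albedo=0), the mechanism Albedo = max(Temp, IceMelt) - 4 is discarded; Albedo is fixed at 0.
Temp = -2 if CO2 >= -2 else 3  [with CO2=-1]  = -2
IceMelt = CO2 + 2·Temp - 2·Forcing  [with CO2=-1, Temp=-2, Forcing=-1]  = -3
SeaLevel = 3·CO2 + 2·Albedo  [with CO2=-1, Albedo=0]  = -3
Flux = 2·IceMelt - SeaLevel - 5  [with IceMelt=-3, SeaLevel=-3]  = -8

-8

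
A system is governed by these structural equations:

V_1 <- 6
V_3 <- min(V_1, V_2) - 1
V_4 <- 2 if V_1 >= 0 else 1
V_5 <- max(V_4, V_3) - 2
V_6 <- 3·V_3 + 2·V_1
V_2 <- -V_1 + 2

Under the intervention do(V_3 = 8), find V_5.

6

do(V_3=8) replaces the equation V_3 <- min(V_1, V_2) - 1 with the constant V_3 = 8.
V_4 = 2 if V_1 >= 0 else 1  [with V_1=6]  = 2
V_5 = max(V_4, V_3) - 2  [with V_4=2, V_3=8]  = 6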